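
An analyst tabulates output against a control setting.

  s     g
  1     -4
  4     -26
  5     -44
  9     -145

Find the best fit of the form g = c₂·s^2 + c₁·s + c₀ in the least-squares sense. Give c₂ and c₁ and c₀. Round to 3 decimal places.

From the data, Σs^2·s^2 = 7443, Σs^2·s = 919, Σs^2 = 123, Σs·s = 123, Σs = 19, Σ1 = 4.
Right-hand side: Σs^2·g = -13265, Σs·g = -1633, Σg = -219.
So XᵀX·[c₂, c₁, c₀]ᵀ = Xᵀg: [[7443, 919, 123]; [919, 123, 19]; [123, 19, 4]]·[c₂, c₁, c₀]ᵀ = [-13265, -1633, -219]ᵀ.
Row-reducing yields c₂ = -15459/7832, c₁ = 16259/7832, c₀ = -697/178.

c₂ = -1.974, c₁ = 2.076, c₀ = -3.916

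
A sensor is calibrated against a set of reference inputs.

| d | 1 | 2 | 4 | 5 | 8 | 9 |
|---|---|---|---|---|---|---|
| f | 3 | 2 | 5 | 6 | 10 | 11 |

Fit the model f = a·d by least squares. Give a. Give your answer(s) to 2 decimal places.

a = 1.24

From the data, Σd·d = 191.
For Aᵀf: Σd·f = 236.
So AᵀA·[a]ᵀ = Aᵀf: [[191]]·[a]ᵀ = [236]ᵀ.
a = 236/191 = 1.2356.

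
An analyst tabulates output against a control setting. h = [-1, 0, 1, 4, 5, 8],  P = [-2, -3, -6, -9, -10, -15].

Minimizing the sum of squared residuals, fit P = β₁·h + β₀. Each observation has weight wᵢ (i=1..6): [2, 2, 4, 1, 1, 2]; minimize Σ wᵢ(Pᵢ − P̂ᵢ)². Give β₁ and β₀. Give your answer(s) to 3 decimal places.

Forming MᵀWM = [[175, 27]; [27, 12]] and MᵀWP = [-346, -83]ᵀ gives MᵀWM·[β₁, β₀]ᵀ = MᵀWP.
det = 175·12 − 27² = 1371.
β₁ = ((-346)·12 − 27·(-83))/1371 = -637/457; β₀ = (175·(-83) − 27·(-346))/1371 = -5183/1371.

β₁ = -1.394, β₀ = -3.780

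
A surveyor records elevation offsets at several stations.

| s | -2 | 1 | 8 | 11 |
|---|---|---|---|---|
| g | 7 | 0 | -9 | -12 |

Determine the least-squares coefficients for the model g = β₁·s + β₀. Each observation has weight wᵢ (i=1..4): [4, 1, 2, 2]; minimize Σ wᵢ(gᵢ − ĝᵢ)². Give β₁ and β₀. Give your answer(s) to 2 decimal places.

The normal equations are: 387·β₁ + 31·β₀ = -464;  31·β₁ + 9·β₀ = -14.
(Σwᵢ·s·s = 387, Σwᵢ·s = 31, Σwᵢ·1 = 9, Σwᵢ·s·g = -464, Σwᵢ·g = -14.)
det = 387·9 − 31² = 2522.
β₁ = ((-464)·9 − 31·(-14))/2522 = -1871/1261; β₀ = (387·(-14) − 31·(-464))/2522 = 4483/1261.

β₁ = -1.48, β₀ = 3.56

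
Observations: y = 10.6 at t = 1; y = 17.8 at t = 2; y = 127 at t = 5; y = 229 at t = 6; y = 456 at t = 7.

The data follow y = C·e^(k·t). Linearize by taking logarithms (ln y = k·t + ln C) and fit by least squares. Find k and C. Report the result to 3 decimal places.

Let Y = ln y. Fitting Y = k·t + ln C by least squares:
XᵀX = [[115.0000, 21.0000]; [21.0000, 5]], rhs = [107.8000, 21.6405]ᵀ  (here Σt = 21.0000, Σ(t)² = 115.0000, Σln y = 21.6405, Σt·ln y = 107.8000).
Δ = 115.0000·5 − (21.0000)² = 134.0000; k = (107.8000·5 − 21.0000·21.6405)/134.0000 = 0.63097, ln C = (115.0000·21.6405 − 21.0000·107.8000)/134.0000 = 1.67801, so C = exp(1.67801) = 5.35487.

k = 0.631, C = 5.355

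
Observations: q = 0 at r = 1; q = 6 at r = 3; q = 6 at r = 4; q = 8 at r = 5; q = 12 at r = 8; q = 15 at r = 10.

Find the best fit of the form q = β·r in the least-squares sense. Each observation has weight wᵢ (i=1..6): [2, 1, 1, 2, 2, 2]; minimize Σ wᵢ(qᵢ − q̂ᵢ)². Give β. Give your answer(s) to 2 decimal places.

β = 1.52

MᵀWM·[β]ᵀ = MᵀWq reads: 405·β = 614.
β = 614/405 = 1.51605.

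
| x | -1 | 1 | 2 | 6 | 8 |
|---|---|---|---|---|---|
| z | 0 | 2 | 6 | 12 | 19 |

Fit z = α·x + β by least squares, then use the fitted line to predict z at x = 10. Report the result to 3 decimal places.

ẑ = 21.847

Forming AᵀA = [[106, 16]; [16, 5]] and Aᵀz = [238, 39]ᵀ gives AᵀA·[α, β]ᵀ = Aᵀz.
Δ = 106·5 − 16² = 274.
α = (238·5 − 16·39)/274 = 283/137; β = (106·39 − 16·238)/274 = 163/137.
At x = 10: ẑ = (283/137)·(10) + (163/137)·(1) = 2993/137.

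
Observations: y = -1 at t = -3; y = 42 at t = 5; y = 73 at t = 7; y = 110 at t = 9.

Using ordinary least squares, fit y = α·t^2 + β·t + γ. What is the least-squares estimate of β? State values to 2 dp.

Sums needed: Σt^2·t^2 = 9668, Σt^2·t = 1170, Σt^2 = 164, Σt·t = 164, Σt = 18, Σ1 = 4.
Right-hand side: Σt^2·y = 13528, Σt·y = 1714, Σy = 224.
So XᵀX·[α, β, γ]ᵀ = Xᵀy: [[9668, 1170, 164]; [1170, 164, 18]; [164, 18, 4]]·[α, β, γ]ᵀ = [13528, 1714, 224]ᵀ.
Solving the 3×3 system (Gaussian elimination) gives α = 6945/7216, β = 1577/451, γ = 5807/7216.

β = 3.50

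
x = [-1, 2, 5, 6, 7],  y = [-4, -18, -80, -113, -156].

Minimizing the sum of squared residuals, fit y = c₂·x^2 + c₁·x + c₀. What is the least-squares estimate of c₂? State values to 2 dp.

Normal-equation sums: Σx^2·x^2 = 4339, Σx^2·x = 691, Σx^2 = 115, Σx·x = 115, Σx = 19, Σ1 = 5.
For Aᵀy: Σx^2·y = -13788, Σx·y = -2202, Σy = -371.
So AᵀA·[c₂, c₁, c₀]ᵀ = Aᵀy: [[4339, 691, 115]; [691, 115, 19]; [115, 19, 5]]·[c₂, c₁, c₀]ᵀ = [-13788, -2202, -371]ᵀ.
Row-reducing yields c₂ = -9873/3328, c₁ = -3007/3328, c₀ = -527/208.

c₂ = -2.97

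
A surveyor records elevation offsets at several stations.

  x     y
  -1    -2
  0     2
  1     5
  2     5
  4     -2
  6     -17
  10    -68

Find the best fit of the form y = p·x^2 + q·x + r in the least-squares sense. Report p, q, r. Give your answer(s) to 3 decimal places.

Compute the Gram sums: Σx^2·x^2 = 11570, Σx^2·x = 1288, Σx^2 = 158, Σx·x = 158, Σx = 22, Σ1 = 7.
For Aᵀy: Σx^2·y = -7421, Σx·y = -773, Σy = -77.
Inverting the 3×3 Gram matrix, [p, q, r]ᵀ = [-296543/296898, 867007/296898, 117107/49483]ᵀ.

p = -0.999, q = 2.920, r = 2.367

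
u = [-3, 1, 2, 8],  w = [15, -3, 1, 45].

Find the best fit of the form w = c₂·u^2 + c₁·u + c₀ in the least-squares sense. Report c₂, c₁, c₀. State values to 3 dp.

c₂ = 0.970, c₁ = -2.095, c₀ = -0.227

Compute the Gram sums: Σu^2·u^2 = 4194, Σu^2·u = 494, Σu^2 = 78, Σu·u = 78, Σu = 8, Σ1 = 4.
For Xᵀw: Σu^2·w = 3016, Σu·w = 314, Σw = 58.
Normal equations: [[4194, 494, 78]; [494, 78, 8]; [78, 8, 4]]·[c₂, c₁, c₀]ᵀ = [3016, 314, 58]ᵀ.
Inverting the 3×3 Gram matrix, [c₂, c₁, c₀]ᵀ = [24973/25741, -53938/25741, -5853/25741]ᵀ.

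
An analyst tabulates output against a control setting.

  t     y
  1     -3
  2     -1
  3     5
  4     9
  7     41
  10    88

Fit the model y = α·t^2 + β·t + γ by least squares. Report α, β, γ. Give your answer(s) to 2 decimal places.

α = 0.95, β = -0.35, γ = -3.70

Sums needed: Σt^2·t^2 = 12755, Σt^2·t = 1443, Σt^2 = 179, Σt·t = 179, Σt = 27, Σ1 = 6.
And Σt^2·y = 10991, Σt·y = 1213, Σy = 139.
XᵀX·[α, β, γ]ᵀ = Xᵀy becomes [[12755, 1443, 179]; [1443, 179, 27]; [179, 27, 6]]·[α, β, γ]ᵀ = [10991, 1213, 139]ᵀ.
Solving the 3×3 system (Gaussian elimination) gives α = 11405/11968, β = -245/704, γ = -5531/1496.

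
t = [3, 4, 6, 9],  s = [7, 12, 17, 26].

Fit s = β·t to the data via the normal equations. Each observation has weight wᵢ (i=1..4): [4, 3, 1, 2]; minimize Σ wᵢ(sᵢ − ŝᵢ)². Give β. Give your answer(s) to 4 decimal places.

β = 2.8298

Sums needed: Σwᵢ·t·t = 282.
Right-hand side: Σwᵢ·t·s = 798.
MᵀWM·[β]ᵀ = MᵀWs becomes [[282]]·[β]ᵀ = [798]ᵀ.
Hence β = 798 / 282 ≈ 2.82979.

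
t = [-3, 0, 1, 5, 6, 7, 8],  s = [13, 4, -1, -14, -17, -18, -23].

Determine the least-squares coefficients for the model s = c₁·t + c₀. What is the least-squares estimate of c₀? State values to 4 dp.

Forming XᵀX = [[184, 24]; [24, 7]] and Xᵀs = [-522, -56]ᵀ gives XᵀX·[c₁, c₀]ᵀ = Xᵀs.
Δ = 184·7 − 24² = 712.
c₁ = ((-522)·7 − 24·(-56))/712 = -1155/356; c₀ = (184·(-56) − 24·(-522))/712 = 278/89.

c₀ = 3.1236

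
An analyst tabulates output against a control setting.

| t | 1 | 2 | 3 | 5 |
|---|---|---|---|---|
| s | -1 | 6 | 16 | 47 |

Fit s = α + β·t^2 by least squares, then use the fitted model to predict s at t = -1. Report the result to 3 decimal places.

With design matrix M, MᵀM = [[4, 39]; [39, 723]] and Mᵀs = [68, 1342]ᵀ.
Eliminating β: 723·(row 1) − 39·(row 2) gives 1371·α = 723·68 − 39·1342 = -3174, so α = -1058/457.
Then β = (1342 − 39·(-1058/457))/723 = 2716/1371.
At t = -1: ŝ = (-1058/457)·(1) + (2716/1371)·(1) = -458/1371.

ŝ = -0.334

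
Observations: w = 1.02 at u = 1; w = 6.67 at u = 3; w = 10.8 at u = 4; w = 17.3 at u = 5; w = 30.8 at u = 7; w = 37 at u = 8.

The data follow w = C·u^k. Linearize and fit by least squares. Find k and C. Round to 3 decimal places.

Linearized form: ln w = k·ln u + ln C. From the 6 transformed points,
AᵀA = [[13.8297, 8.1197]; [8.1197, 6]], rhs = [24.1499, 14.1861]ᵀ  (here Σln u = 8.1197, Σ(ln u)² = 13.8297, Σln w = 14.1861, Σln u·ln w = 24.1499).
Slope k = (n·Σln u·ln w − Σln u·Σln w)/(n·Σ(ln u)² − (Σln u)²) = (6·24.1499 − 8.1197·14.1861)/17.0487 = 1.74279; ln C = (Σln w − k·Σln u)/n = 0.00586, so C = exp(0.00586) = 1.00588.

k = 1.743, C = 1.006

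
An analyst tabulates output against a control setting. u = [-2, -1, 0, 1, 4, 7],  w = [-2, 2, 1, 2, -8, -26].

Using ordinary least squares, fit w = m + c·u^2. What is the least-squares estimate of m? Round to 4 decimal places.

Sums needed: Σ1 = 6, Σu^2 = 71, Σu^2·u^2 = 2675.
Right-hand side: Σw = -31, Σu^2·w = -1406.
Δ = 6·2675 − 71² = 11009.
m = ((-31)·2675 − 71·(-1406))/11009 = 16901/11009; c = (6·(-1406) − 71·(-31))/11009 = -6235/11009.

m = 1.5352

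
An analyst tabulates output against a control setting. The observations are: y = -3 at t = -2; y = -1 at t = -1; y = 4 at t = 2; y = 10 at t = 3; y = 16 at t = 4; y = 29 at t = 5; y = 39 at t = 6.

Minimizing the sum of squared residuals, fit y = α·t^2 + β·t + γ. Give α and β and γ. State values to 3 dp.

The normal equations are: 2291·α + 431·β + 95·γ = 2478;  431·α + 95·β + 17·γ = 488;  95·α + 17·β + 7·γ = 94.
(Σt^2·t^2 = 2291, Σt^2·t = 431, Σt^2 = 95, Σt·t = 95, Σt = 17, Σ1 = 7, Σt^2·y = 2478, Σt·y = 488, Σy = 94.)
Inverting the 3×3 Gram matrix, [α, β, γ]ᵀ = [21985/23961, 33878/23961, -19627/7987]ᵀ.

α = 0.918, β = 1.414, γ = -2.457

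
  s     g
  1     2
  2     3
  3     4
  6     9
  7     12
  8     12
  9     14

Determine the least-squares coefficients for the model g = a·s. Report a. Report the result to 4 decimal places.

a = 1.5574

Entries of AᵀA: Σs·s = 244.
Right-hand side: Σs·g = 380.
So AᵀA·[a]ᵀ = Aᵀg: [[244]]·[a]ᵀ = [380]ᵀ.
a = 380/244 = 1.55738.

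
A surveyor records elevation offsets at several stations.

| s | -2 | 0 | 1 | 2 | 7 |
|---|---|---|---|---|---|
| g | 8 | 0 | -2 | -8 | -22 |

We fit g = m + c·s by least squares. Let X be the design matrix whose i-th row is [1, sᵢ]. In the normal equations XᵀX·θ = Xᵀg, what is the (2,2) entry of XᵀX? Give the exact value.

58

Row 2 ↔ basis s, column 2 ↔ basis s, so (XᵀX)_{2,2} = Σᵢ (s)·(s) = (-2)·(-2) + (0)·(0) + (1)·(1) + (2)·(2) + (7)·(7) = 58.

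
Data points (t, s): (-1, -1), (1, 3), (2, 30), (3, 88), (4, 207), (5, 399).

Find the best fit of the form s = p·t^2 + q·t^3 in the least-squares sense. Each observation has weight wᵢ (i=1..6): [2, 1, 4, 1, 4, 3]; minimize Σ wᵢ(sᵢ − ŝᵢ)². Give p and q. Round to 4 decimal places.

With design matrix M, MᵀWM = [[3047, 13841]; [13841, 64247]] and MᵀWs = [44446, 205958]ᵀ.
Eliminating q: 64247·(row 1) − 13841·(row 2) gives 4187328·p = 64247·44446 − 13841·205958 = 4857484, so p = 1214371/1046832.
Then q = (205958 − 13841·(1214371/1046832))/64247 = 3094235/1046832.

p = 1.1600, q = 2.9558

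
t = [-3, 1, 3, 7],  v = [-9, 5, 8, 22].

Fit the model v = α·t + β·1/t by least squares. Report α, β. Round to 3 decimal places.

α = 3.003, β = 1.446

Entries of AᵀA: Σt·t = 68, Σt·1/t = 4, Σ1/t·1/t = 548/441.
Right-hand side: Σt·v = 210, Σ1/t·v = 290/21.
Eliminating β: (548/441)·(row 1) − 4·(row 2) gives (30208/441)·α = (548/441)·210 − 4·(290/21) = 1440/7, so α = 2835/944.
Then β = ((290/21) − 4·(2835/944))/(548/441) = 1365/944.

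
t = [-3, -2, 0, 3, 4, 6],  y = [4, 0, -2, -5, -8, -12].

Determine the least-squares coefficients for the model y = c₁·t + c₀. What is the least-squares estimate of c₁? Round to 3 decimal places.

Sums needed: Σt·t = 74, Σt = 8, Σ1 = 6.
Right-hand side: Σt·y = -131, Σy = -23.
det = 74·6 − 8² = 380.
c₁ = ((-131)·6 − 8·(-23))/380 = -301/190; c₀ = (74·(-23) − 8·(-131))/380 = -327/190.

c₁ = -1.584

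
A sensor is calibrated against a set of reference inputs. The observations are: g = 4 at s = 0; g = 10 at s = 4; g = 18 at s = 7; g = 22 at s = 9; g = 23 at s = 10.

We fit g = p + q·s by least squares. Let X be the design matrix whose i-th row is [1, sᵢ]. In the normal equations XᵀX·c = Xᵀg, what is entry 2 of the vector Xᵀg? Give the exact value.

Entry 2 ↔ basis s, so (Xᵀg)_{2} = Σᵢ (s)·gᵢ = (0)·(4) + (4)·(10) + (7)·(18) + (9)·(22) + (10)·(23) = 594.

594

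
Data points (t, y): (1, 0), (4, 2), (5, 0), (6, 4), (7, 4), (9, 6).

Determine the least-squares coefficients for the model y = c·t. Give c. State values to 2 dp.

From the data, Σt·t = 208.
Moment sums: Σt·y = 114.
XᵀX·[c]ᵀ = Xᵀy becomes [[208]]·[c]ᵀ = [114]ᵀ.
Hence c = 114 / 208 ≈ 0.548077.

c = 0.55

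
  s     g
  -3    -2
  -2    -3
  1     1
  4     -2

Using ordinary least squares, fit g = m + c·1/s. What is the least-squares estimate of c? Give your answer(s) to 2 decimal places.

Sums needed: Σ1 = 4, Σ1/s = 5/12, Σ1/s·1/s = 205/144.
Moment sums: Σg = -6, Σ1/s·g = 8/3.
Determinant 4·(205/144) − (5/12)² = 265/48.
m = ((-6)·(205/144) − (5/12)·(8/3))/(265/48) = -278/159; c = (4·(8/3) − (5/12)·(-6))/(265/48) = 632/265.

c = 2.38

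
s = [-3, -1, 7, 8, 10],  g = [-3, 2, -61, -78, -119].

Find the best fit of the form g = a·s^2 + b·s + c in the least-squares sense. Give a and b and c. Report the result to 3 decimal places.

MᵀM·[a, b, c]ᵀ = Mᵀg reads: 16579·a + 1827·b + 223·c = -19906;  1827·a + 223·b + 21·c = -2234;  223·a + 21·b + 5·c = -259.
(Σs^2·s^2 = 16579, Σs^2·s = 1827, Σs^2 = 223, Σs·s = 223, Σs = 21, Σ1 = 5, Σs^2·g = -19906, Σs·g = -2234, Σg = -259.)
Solving the 3×3 system (Gaussian elimination) gives a = -264059/253358, b = -58585/36194, c = 187743/126679.

a = -1.042, b = -1.619, c = 1.482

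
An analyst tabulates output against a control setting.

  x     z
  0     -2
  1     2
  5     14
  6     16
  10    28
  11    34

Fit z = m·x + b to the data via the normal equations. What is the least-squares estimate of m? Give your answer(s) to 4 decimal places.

Normal-equation sums: Σx·x = 283, Σx = 33, Σ1 = 6.
And Σx·z = 822, Σz = 92.
Normal equations: [[283, 33]; [33, 6]]·[m, b]ᵀ = [822, 92]ᵀ.
Determinant 283·6 − 33² = 609.
m = (822·6 − 33·92)/609 = 632/203; b = (283·92 − 33·822)/609 = -1090/609.

m = 3.1133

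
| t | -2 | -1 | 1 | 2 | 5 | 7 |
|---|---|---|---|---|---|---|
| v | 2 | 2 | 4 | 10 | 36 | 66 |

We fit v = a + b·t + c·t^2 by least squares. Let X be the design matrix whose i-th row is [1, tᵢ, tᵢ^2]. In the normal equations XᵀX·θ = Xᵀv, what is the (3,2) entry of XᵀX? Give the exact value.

Row 3 ↔ basis t^2, column 2 ↔ basis t, so (XᵀX)_{3,2} = Σᵢ (t^2)·(t) = (4)·(-2) + (1)·(-1) + (1)·(1) + (4)·(2) + (25)·(5) + (49)·(7) = 468.

468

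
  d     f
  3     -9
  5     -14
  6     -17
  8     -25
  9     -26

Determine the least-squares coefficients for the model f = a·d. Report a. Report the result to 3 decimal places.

Entries of XᵀX: Σd·d = 215.
And Σd·f = -633.
a = (-633)/215 = -2.94419.

a = -2.944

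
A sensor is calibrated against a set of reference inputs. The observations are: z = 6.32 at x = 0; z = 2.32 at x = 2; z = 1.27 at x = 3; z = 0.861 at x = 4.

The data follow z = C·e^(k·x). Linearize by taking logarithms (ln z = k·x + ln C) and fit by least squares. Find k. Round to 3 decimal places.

Linearized form: ln z = k·x + ln C. From the 4 transformed points,
XᵀX = [[29.0000, 9.0000]; [9.0000, 4]], rhs = [1.8015, 2.7746]ᵀ  (here Σx = 9.0000, Σ(x)² = 29.0000, Σln z = 2.7746, Σx·ln z = 1.8015).
Δ = 29.0000·4 − (9.0000)² = 35.0000; k = (1.8015·4 − 9.0000·2.7746)/35.0000 = -0.50759, ln C = (29.0000·2.7746 − 9.0000·1.8015)/35.0000 = 1.83574.

k = -0.508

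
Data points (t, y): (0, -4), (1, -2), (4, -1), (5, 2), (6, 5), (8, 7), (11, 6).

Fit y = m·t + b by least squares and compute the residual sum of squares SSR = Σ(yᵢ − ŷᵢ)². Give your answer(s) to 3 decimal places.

With design matrix M, MᵀM = [[263, 35]; [35, 7]] and Mᵀy = [156, 13]ᵀ.
Eliminating b: 7·(row 1) − 35·(row 2) gives 616·m = 7·156 − 35·13 = 637, so m = 91/88.
Then b = (13 − 35·(91/88))/7 = -2041/616.
Residuals: -423/616, 43/154, -1123/616, 1/7, 1299/616, 1257/616, -635/308; SSR = 10321/616.

SSR = 16.755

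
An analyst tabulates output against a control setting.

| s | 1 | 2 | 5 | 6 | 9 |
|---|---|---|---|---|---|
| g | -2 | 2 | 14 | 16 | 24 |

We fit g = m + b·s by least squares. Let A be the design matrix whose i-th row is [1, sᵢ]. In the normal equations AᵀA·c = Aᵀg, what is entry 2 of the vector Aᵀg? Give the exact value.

Entry 2 ↔ basis s, so (Aᵀg)_{2} = Σᵢ (s)·gᵢ = (1)·(-2) + (2)·(2) + (5)·(14) + (6)·(16) + (9)·(24) = 384.

384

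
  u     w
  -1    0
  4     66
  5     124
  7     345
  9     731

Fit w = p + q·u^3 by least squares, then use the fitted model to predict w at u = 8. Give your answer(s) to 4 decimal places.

Compute the Gram sums: Σ1 = 5, Σu^3 = 1260, Σu^3·u^3 = 668812.
Right-hand side: Σw = 1266, Σu^3·w = 670958.
Normal equations: [[5, 1260]; [1260, 668812]]·[p, q]ᵀ = [1266, 670958]ᵀ.
Eliminating q: 668812·(row 1) − 1260·(row 2) gives 1756460·p = 668812·1266 − 1260·670958 = 1308912, so p = 327228/439115.
Then q = (670958 − 1260·(327228/439115))/668812 = 175963/175646.
At u = 8: ŵ = (327228/439115)·(1) + (175963/175646)·(512) = 225559868/439115.

ŵ = 513.6692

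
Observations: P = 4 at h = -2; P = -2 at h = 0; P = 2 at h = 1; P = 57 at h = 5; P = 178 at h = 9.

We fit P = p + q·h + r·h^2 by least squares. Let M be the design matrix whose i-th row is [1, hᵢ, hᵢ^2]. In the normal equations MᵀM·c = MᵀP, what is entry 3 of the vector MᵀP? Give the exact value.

Entry 3 ↔ basis h^2, so (MᵀP)_{3} = Σᵢ (h^2)·Pᵢ = (4)·(4) + (0)·(-2) + (1)·(2) + (25)·(57) + (81)·(178) = 15861.

15861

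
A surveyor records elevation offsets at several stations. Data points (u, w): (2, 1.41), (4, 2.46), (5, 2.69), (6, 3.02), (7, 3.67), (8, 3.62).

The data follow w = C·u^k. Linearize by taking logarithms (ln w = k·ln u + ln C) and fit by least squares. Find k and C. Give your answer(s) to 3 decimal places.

k = 0.700, C = 0.886

Taking logs, ln w = k·ln u + ln C, so regress ln w on ln u.
Σln u = 9.5060, Σ(ln u)² = 16.3136, Σln w = 5.9252, Σln u·ln w = 10.2642.
Equations: 16.3136·k + 9.5060·ln C = 10.2642;  9.5060·k + 6·ln C = 5.9252.
Δ = 16.3136·6 − (9.5060)² = 7.5177; k = (10.2642·6 − 9.5060·5.9252)/7.5177 = 0.69971, ln C = (16.3136·5.9252 − 9.5060·10.2642)/7.5177 = -0.12103, so C = exp(-0.12103) = 0.88600.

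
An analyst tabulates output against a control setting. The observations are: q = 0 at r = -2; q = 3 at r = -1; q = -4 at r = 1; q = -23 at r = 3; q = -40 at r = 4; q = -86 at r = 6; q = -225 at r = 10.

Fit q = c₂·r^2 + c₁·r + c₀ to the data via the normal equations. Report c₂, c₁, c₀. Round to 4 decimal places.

Sums needed: Σr^2·r^2 = 11651, Σr^2·r = 1299, Σr^2 = 167, Σr·r = 167, Σr = 21, Σ1 = 7.
Moment sums: Σr^2·q = -26444, Σr·q = -3002, Σq = -375.
Normal equations: [[11651, 1299, 167]; [1299, 167, 21]; [167, 21, 7]]·[c₂, c₁, c₀]ᵀ = [-26444, -3002, -375]ᵀ.
Row-reducing yields c₂ = -1126655/561922, c₁ = -1496701/561922, c₀ = 632954/280961.

c₂ = -2.0050, c₁ = -2.6635, c₀ = 2.2528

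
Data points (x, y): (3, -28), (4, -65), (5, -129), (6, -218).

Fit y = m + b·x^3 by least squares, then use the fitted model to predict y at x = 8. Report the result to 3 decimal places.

ŷ = -517.141

The normal system AᵀA·[m, b]ᵀ = Aᵀy is [[4, 432]; [432, 67106]]·[m, b]ᵀ = [-440, -68129]ᵀ.
det = 4·67106 − 432² = 81800.
m = ((-440)·67106 − 432·(-68129))/81800 = -11864/10225; b = (4·(-68129) − 432·(-440))/81800 = -20609/20450.
At x = 8: ŷ = (-11864/10225)·(1) + (-20609/20450)·(512) = -5287768/10225.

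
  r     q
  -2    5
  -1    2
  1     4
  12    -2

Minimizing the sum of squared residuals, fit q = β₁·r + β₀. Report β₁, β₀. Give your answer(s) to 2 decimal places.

Entries of AᵀA: Σr·r = 150, Σr = 10, Σ1 = 4.
Moment sums: Σr·q = -32, Σq = 9.
Normal equations: [[150, 10]; [10, 4]]·[β₁, β₀]ᵀ = [-32, 9]ᵀ.
Eliminating β₀: 4·(row 1) − 10·(row 2) gives 500·β₁ = 4·(-32) − 10·9 = -218, so β₁ = -109/250.
Then β₀ = (9 − 10·(-109/250))/4 = 167/50.

β₁ = -0.44, β₀ = 3.34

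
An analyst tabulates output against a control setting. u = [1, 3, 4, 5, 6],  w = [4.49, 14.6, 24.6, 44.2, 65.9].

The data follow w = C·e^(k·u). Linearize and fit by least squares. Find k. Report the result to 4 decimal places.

With ln wᵢ as the transformed response and uᵢ as the regressor:
Σu = 19.0000, Σ(u)² = 87.0000, Σln w = 15.3625, Σu·ln w = 66.4284.
Equations: 87.0000·k + 19.0000·ln C = 66.4284;  19.0000·k + 5·ln C = 15.3625.
Δ = 87.0000·5 − (19.0000)² = 74.0000; k = (66.4284·5 − 19.0000·15.3625)/74.0000 = 0.54398, ln C = (87.0000·15.3625 − 19.0000·66.4284)/74.0000 = 1.00537.

k = 0.5440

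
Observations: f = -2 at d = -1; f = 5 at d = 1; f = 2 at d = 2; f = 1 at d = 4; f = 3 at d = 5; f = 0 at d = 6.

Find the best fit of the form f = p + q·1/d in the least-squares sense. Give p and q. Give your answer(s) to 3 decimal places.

Normal-equation sums: Σ1 = 6, Σ1/d = 67/60, Σ1/d·1/d = 8569/3600.
For Xᵀf: Σf = 9, Σ1/d·f = 177/20.
So XᵀX·[p, q]ᵀ = Xᵀf: [[6, 67/60]; [67/60, 8569/3600]]·[p, q]ᵀ = [9, 177/20]ᵀ.
Δ = 6·(8569/3600) − (67/60)² = 1877/144.
p = (9·(8569/3600) − (67/60)·(177/20))/(1877/144) = 41544/46925; q = (6·(177/20) − (67/60)·9)/(1877/144) = 30996/9385.

p = 0.885, q = 3.303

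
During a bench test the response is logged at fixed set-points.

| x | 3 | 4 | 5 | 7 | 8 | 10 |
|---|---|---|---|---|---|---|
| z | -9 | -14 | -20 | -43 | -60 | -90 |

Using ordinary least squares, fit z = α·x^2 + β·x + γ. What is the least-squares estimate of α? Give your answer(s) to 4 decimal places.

α = -0.9909

Setting ∂/∂α … = 0 gives: 17459·α + 2071·β + 263·γ = -15752;  2071·α + 263·β + 37·γ = -1864;  263·α + 37·β + 6·γ = -236.
(Σx^2·x^2 = 17459, Σx^2·x = 2071, Σx^2 = 263, Σx·x = 263, Σx = 37, Σ1 = 6, Σx^2·z = -15752, Σx·z = -1864, Σz = -236.)
Inverting the 3×3 Gram matrix, [α, β, γ]ᵀ = [-109/110, 23/22, -129/55]ᵀ.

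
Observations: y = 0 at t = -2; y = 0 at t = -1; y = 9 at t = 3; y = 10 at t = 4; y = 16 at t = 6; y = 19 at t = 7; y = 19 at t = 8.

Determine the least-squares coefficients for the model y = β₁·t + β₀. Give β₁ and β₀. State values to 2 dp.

β₁ = 2.09, β₀ = 2.97

Entries of XᵀX: Σt·t = 179, Σt = 25, Σ1 = 7.
Moment sums: Σt·y = 448, Σy = 73.
Eliminating β₀: 7·(row 1) − 25·(row 2) gives 628·β₁ = 7·448 − 25·73 = 1311, so β₁ = 1311/628.
Then β₀ = (73 − 25·(1311/628))/7 = 1867/628.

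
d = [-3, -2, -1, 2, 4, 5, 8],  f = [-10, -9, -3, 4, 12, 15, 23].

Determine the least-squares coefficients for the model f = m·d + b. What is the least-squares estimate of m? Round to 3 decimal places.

Normal-equation sums: Σd·d = 123, Σd = 13, Σ1 = 7.
For Mᵀf: Σd·f = 366, Σf = 32.
So MᵀM·[m, b]ᵀ = Mᵀf: [[123, 13]; [13, 7]]·[m, b]ᵀ = [366, 32]ᵀ.
Determinant 123·7 − 13² = 692.
m = (366·7 − 13·32)/692 = 1073/346; b = (123·32 − 13·366)/692 = -411/346.

m = 3.101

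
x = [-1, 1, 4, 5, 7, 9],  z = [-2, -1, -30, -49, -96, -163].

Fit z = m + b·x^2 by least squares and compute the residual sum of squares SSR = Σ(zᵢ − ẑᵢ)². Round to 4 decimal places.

With design matrix A, AᵀA = [[6, 173]; [173, 9845]] and Aᵀz = [-341, -19615]ᵀ.
Eliminating b: 9845·(row 1) − 173·(row 2) gives 29141·m = 9845·(-341) − 173·(-19615) = 36250, so m = 36250/29141.
Then b = ((-19615) − 173·(36250/29141))/9845 = -58697/29141.
Residuals: -35835/29141, -6694/29141, 4096/4163, 142/1267, 42367/29141, -31776/29141; SSR = 170426/29141.

SSR = 5.8483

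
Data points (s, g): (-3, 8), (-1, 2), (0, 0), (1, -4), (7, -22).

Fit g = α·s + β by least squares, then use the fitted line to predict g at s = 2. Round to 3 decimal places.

Compute the Gram sums: Σs·s = 60, Σs = 4, Σ1 = 5.
Moment sums: Σs·g = -184, Σg = -16.
Δ = 60·5 − 4² = 284.
α = ((-184)·5 − 4·(-16))/284 = -214/71; β = (60·(-16) − 4·(-184))/284 = -56/71.
At s = 2: ĝ = (-214/71)·(2) + (-56/71)·(1) = -484/71.

ĝ = -6.817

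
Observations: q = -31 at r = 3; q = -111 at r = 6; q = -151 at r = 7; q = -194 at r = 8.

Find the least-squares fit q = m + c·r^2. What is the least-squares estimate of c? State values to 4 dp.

Normal-equation sums: Σ1 = 4, Σr^2 = 158, Σr^2·r^2 = 7874.
Right-hand side: Σq = -487, Σr^2·q = -24090.
XᵀX·[m, c]ᵀ = Xᵀq becomes [[4, 158]; [158, 7874]]·[m, c]ᵀ = [-487, -24090]ᵀ.
Eliminating c: 7874·(row 1) − 158·(row 2) gives 6532·m = 7874·(-487) − 158·(-24090) = -28418, so m = -14209/3266.
Then c = ((-24090) − 158·(-14209/3266))/7874 = -9707/3266.

c = -2.9721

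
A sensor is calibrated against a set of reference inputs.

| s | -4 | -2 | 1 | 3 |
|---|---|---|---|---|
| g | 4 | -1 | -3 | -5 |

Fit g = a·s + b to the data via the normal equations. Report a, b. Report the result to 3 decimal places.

AᵀA·[a, b]ᵀ = Aᵀg reads: 30·a + (-2)·b = -32;  (-2)·a + 4·b = -5.
(Σs·s = 30, Σs = -2, Σ1 = 4, Σs·g = -32, Σg = -5.)
Δ = 30·4 − (-2)² = 116.
a = ((-32)·4 − (-2)·(-5))/116 = -69/58; b = (30·(-5) − (-2)·(-32))/116 = -107/58.

a = -1.190, b = -1.845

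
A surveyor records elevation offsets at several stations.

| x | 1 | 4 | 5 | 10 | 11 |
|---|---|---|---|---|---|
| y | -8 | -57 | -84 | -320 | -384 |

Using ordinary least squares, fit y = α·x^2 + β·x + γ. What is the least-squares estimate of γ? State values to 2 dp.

γ = -4.18

AᵀA·[α, β, γ]ᵀ = Aᵀy reads: 25523·α + 2521·β + 263·γ = -81484;  2521·α + 263·β + 31·γ = -8080;  263·α + 31·β + 5·γ = -853.
(Σx^2·x^2 = 25523, Σx^2·x = 2521, Σx^2 = 263, Σx·x = 263, Σx = 31, Σ1 = 5, Σx^2·y = -81484, Σx·y = -8080, Σy = -853.)
Row-reducing yields α = -89137/28986, β = -7269/9662, γ = -60601/14493.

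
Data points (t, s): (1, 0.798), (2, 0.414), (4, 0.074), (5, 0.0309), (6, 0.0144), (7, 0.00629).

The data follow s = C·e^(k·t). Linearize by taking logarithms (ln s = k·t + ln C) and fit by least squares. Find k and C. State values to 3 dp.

k = -0.819, C = 1.940

With ln sᵢ as the transformed response and tᵢ as the regressor:
Σt = 25.0000, Σ(t)² = 131.0000, Σln s = -16.4975, Σt·ln s = -90.7139.
Equations: 131.0000·k + 25.0000·ln C = -90.7139;  25.0000·k + 6·ln C = -16.4975.
Solving (det = 161.0000): k = -0.81891, ln C = 0.66254, so C = exp(0.66254) = 1.93971.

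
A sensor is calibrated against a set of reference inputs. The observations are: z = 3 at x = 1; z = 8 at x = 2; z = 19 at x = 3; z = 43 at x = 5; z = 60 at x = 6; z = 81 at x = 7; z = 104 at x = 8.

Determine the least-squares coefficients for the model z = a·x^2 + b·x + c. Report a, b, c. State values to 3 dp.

The normal equations are: 8516·a + 1232·b + 188·c = 14066;  1232·a + 188·b + 32·c = 2050;  188·a + 32·b + 7·c = 318.
(Σx^2·x^2 = 8516, Σx^2·x = 1232, Σx^2 = 188, Σx·x = 188, Σx = 32, Σ1 = 7, Σx^2·z = 14066, Σx·z = 2050, Σz = 318.)
Row-reducing yields a = 7289/5082, b = 7543/5082, c = 104/847.

a = 1.434, b = 1.484, c = 0.123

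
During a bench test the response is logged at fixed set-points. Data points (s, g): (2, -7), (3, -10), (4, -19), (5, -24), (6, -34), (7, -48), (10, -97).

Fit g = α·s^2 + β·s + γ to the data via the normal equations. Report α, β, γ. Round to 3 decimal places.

α = -1.061, β = 1.486, γ = -5.782

Compute the Gram sums: Σs^2·s^2 = 14675, Σs^2·s = 1783, Σs^2 = 239, Σs·s = 239, Σs = 37, Σ1 = 7.
For Mᵀg: Σs^2·g = -14298, Σs·g = -1750, Σg = -239.
Solving the 3×3 system (Gaussian elimination) gives α = -6803/6414, β = 9529/6414, γ = -6181/1069.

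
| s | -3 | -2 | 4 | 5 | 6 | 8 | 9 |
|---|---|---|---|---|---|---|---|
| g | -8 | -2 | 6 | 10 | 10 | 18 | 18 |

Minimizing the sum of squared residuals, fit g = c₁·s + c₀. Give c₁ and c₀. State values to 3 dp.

c₁ = 2.044, c₀ = -0.454

The normal system MᵀM·[c₁, c₀]ᵀ = Mᵀg is [[235, 27]; [27, 7]]·[c₁, c₀]ᵀ = [468, 52]ᵀ.
Determinant 235·7 − 27² = 916.
c₁ = (468·7 − 27·52)/916 = 468/229; c₀ = (235·52 − 27·468)/916 = -104/229.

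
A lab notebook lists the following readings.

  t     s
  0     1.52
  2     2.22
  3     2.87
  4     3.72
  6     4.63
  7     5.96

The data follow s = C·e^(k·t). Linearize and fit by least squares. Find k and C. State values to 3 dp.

Let Y = ln s. Fitting Y = k·t + ln C by least squares:
Over the data: Σt = 22.0000, Σ(t)² = 114.0000, Σln s = 6.9019, Σt·ln s = 31.7037.
Normal system: [[114.0000, 22.0000]; [22.0000, 6]]·[k, ln C]ᵀ = [31.7037, 6.9019]ᵀ.
Slope k = (n·Σt·ln s − Σt·Σln s)/(n·Σ(t)² − (Σt)²) = (6·31.7037 − 22.0000·6.9019)/200.0000 = 0.19190; ln C = (Σln s − k·Σt)/n = 0.44667, so C = exp(0.44667) = 1.56309.

k = 0.192, C = 1.563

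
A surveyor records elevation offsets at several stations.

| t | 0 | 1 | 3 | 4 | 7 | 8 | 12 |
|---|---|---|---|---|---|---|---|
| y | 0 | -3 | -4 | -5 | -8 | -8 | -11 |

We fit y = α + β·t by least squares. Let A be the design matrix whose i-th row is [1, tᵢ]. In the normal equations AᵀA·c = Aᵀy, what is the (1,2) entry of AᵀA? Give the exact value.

Row 1 ↔ basis 1, column 2 ↔ basis t, so (AᵀA)_{1,2} = Σᵢ t = (1)·(0) + (1)·(1) + (1)·(3) + (1)·(4) + (1)·(7) + (1)·(8) + (1)·(12) = 35.

35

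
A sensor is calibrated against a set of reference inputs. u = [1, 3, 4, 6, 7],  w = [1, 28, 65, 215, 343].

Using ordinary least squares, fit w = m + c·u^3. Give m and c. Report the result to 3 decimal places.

m = 0.594, c = 0.997

Normal-equation sums: Σ1 = 5, Σu^3 = 651, Σu^3·u^3 = 169131.
Moment sums: Σw = 652, Σu^3·w = 169006.
So XᵀX·[m, c]ᵀ = Xᵀw: [[5, 651]; [651, 169131]]·[m, c]ᵀ = [652, 169006]ᵀ.
Eliminating c: 169131·(row 1) − 651·(row 2) gives 421854·m = 169131·652 − 651·169006 = 250506, so m = 41751/70309.
Then c = (169006 − 651·(41751/70309))/169131 = 210289/210927.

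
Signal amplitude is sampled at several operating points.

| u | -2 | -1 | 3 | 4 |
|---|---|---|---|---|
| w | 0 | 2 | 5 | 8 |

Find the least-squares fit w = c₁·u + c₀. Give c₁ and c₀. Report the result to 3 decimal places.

c₁ = 1.154, c₀ = 2.596

From the data, Σu·u = 30, Σu = 4, Σ1 = 4.
Right-hand side: Σu·w = 45, Σw = 15.
Eliminating c₀: 4·(row 1) − 4·(row 2) gives 104·c₁ = 4·45 − 4·15 = 120, so c₁ = 15/13.
Then c₀ = (15 − 4·(15/13))/4 = 135/52.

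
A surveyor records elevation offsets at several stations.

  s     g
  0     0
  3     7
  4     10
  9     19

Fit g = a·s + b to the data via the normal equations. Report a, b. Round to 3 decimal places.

From the data, Σs·s = 106, Σs = 16, Σ1 = 4.
Moment sums: Σs·g = 232, Σg = 36.
Normal equations: [[106, 16]; [16, 4]]·[a, b]ᵀ = [232, 36]ᵀ.
det = 106·4 − 16² = 168.
a = (232·4 − 16·36)/168 = 44/21; b = (106·36 − 16·232)/168 = 13/21.

a = 2.095, b = 0.619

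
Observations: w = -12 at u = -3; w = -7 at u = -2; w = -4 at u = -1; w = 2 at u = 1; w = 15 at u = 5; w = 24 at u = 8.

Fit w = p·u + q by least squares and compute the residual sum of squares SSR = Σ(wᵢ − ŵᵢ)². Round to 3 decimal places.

The normal equations are: 104·p + 8·q = 323;  8·p + 6·q = 18.
(Σu·u = 104, Σu = 8, Σ1 = 6, Σu·w = 323, Σw = 18.)
Δ = 104·6 − 8² = 560.
p = (323·6 − 8·18)/560 = 897/280; q = (104·18 − 8·323)/560 = -89/70.
Residuals: -313/280, 19/28, 19/40, 19/280, 71/280, -5/14; SSR = 597/280.

SSR = 2.132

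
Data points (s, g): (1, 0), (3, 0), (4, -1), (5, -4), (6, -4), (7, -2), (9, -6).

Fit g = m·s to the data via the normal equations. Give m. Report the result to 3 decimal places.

m = -0.535

Forming AᵀA = [[217]] and Aᵀg = [-116]ᵀ gives AᵀA·[m]ᵀ = Aᵀg.
Hence m = -116 / 217 ≈ -0.534562.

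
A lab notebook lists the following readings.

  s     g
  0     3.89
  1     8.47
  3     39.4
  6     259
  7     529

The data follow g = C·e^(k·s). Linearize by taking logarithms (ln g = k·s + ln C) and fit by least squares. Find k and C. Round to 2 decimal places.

With ln gᵢ as the transformed response and sᵢ as the regressor:
Over the data: Σs = 17.0000, Σ(s)² = 95.0000, Σln g = 18.9965, Σs·ln g = 90.3957.
Normal system: [[95.0000, 17.0000]; [17.0000, 5]]·[k, ln C]ᵀ = [90.3957, 18.9965]ᵀ.
Δ = 95.0000·5 − (17.0000)² = 186.0000; k = (90.3957·5 − 17.0000·18.9965)/186.0000 = 0.69375, ln C = (95.0000·18.9965 − 17.0000·90.3957)/186.0000 = 1.44055, so C = exp(1.44055) = 4.22302.

k = 0.69, C = 4.22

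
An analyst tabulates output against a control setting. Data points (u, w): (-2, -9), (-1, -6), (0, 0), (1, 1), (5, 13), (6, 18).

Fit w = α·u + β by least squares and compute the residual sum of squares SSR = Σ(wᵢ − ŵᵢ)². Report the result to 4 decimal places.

Normal-equation sums: Σu·u = 67, Σu = 9, Σ1 = 6.
And Σu·w = 198, Σw = 17.
So AᵀA·[α, β]ᵀ = Aᵀw: [[67, 9]; [9, 6]]·[α, β]ᵀ = [198, 17]ᵀ.
det = 67·6 − 9² = 321.
α = (198·6 − 9·17)/321 = 345/107; β = (67·17 − 9·198)/321 = -643/321.
Residuals: -176/321, -248/321, 643/321, -71/321, -359/321, 211/321; SSR = 2132/321.

SSR = 6.6417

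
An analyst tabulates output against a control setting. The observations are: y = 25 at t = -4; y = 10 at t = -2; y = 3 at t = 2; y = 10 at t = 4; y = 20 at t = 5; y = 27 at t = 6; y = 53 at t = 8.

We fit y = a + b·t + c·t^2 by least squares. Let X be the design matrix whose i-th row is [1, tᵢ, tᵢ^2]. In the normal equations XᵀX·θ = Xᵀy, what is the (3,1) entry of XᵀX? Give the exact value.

Row 3 ↔ basis t^2, column 1 ↔ basis 1, so (XᵀX)_{3,1} = Σᵢ t^2 = (16)·(1) + (4)·(1) + (4)·(1) + (16)·(1) + (25)·(1) + (36)·(1) + (64)·(1) = 165.

165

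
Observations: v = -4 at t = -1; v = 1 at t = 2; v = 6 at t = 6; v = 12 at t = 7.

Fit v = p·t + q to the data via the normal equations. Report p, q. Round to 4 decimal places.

p = 1.7927, q = -2.5244

The normal system MᵀM·[p, q]ᵀ = Mᵀv is [[90, 14]; [14, 4]]·[p, q]ᵀ = [126, 15]ᵀ.
Eliminating q: 4·(row 1) − 14·(row 2) gives 164·p = 4·126 − 14·15 = 294, so p = 147/82.
Then q = (15 − 14·(147/82))/4 = -207/82.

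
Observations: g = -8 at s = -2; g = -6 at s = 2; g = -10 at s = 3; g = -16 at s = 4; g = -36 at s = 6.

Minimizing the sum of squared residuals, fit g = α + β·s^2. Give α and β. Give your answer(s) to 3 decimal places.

α = -2.631, β = -0.911

Forming MᵀM = [[5, 69]; [69, 1665]] and Mᵀg = [-76, -1698]ᵀ gives MᵀM·[α, β]ᵀ = Mᵀg.
Eliminating β: 1665·(row 1) − 69·(row 2) gives 3564·α = 1665·(-76) − 69·(-1698) = -9378, so α = -521/198.
Then β = ((-1698) − 69·(-521/198))/1665 = -541/594.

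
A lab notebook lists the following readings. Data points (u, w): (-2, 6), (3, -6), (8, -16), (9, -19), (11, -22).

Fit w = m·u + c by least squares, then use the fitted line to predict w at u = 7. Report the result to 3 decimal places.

ŵ = -14.004

Setting ∂/∂m … = 0 gives: 279·m + 29·c = -571;  29·m + 5·c = -57.
(Σu·u = 279, Σu = 29, Σ1 = 5, Σu·w = -571, Σw = -57.)
Eliminating c: 5·(row 1) − 29·(row 2) gives 554·m = 5·(-571) − 29·(-57) = -1202, so m = -601/277.
Then c = ((-57) − 29·(-601/277))/5 = 328/277.
At u = 7: ŵ = (-601/277)·(7) + (328/277)·(1) = -3879/277.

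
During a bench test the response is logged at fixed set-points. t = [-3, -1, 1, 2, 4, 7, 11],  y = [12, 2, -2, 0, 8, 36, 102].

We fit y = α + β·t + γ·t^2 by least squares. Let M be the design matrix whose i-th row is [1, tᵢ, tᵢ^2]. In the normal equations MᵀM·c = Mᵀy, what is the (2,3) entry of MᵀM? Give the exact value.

1719

Row 2 ↔ basis t, column 3 ↔ basis t^2, so (MᵀM)_{2,3} = Σᵢ (t)·(t^2) = (-3)·(9) + (-1)·(1) + (1)·(1) + (2)·(4) + (4)·(16) + (7)·(49) + (11)·(121) = 1719.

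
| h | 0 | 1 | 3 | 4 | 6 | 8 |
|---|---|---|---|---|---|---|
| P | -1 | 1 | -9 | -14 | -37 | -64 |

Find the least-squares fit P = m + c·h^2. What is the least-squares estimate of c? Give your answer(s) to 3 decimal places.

With design matrix M, MᵀM = [[6, 126]; [126, 5730]] and MᵀP = [-124, -5732]ᵀ.
Δ = 6·5730 − 126² = 18504.
m = ((-124)·5730 − 126·(-5732))/18504 = 488/771; c = (6·(-5732) − 126·(-124))/18504 = -782/771.

c = -1.014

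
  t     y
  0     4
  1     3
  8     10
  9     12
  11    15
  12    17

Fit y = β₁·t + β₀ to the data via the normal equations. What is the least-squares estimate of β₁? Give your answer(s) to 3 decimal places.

β₁ = 1.094

Forming XᵀX = [[411, 41]; [41, 6]] and Xᵀy = [560, 61]ᵀ gives XᵀX·[β₁, β₀]ᵀ = Xᵀy.
Δ = 411·6 − 41² = 785.
β₁ = (560·6 − 41·61)/785 = 859/785; β₀ = (411·61 − 41·560)/785 = 2111/785.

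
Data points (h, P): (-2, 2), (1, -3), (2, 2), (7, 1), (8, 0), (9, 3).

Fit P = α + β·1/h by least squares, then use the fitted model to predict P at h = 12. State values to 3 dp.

P̂ = 1.270

Compute the Gram sums: Σ1 = 6, Σ1/h = 695/504, Σ1/h·1/h = 393313/254016.
Moment sums: ΣP = 5, Σ1/h·P = -53/21.
Eliminating β: (393313/254016)·(row 1) − (695/504)·(row 2) gives (1876853/254016)·α = (393313/254016)·5 − (695/504)·(-53/21) = 2850605/254016, so α = 2850605/1876853.
Then β = ((-53/21) − (695/504)·(2850605/1876853))/(393313/254016) = -5597928/1876853.
At h = 12: P̂ = (2850605/1876853)·(1) + (-5597928/1876853)·(1/12) = 2384111/1876853.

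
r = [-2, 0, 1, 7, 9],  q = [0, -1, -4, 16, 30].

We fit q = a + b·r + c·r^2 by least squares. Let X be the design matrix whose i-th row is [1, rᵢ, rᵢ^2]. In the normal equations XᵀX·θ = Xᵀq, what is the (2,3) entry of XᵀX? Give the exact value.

1065

Row 2 ↔ basis r, column 3 ↔ basis r^2, so (XᵀX)_{2,3} = Σᵢ (r)·(r^2) = (-2)·(4) + (0)·(0) + (1)·(1) + (7)·(49) + (9)·(81) = 1065.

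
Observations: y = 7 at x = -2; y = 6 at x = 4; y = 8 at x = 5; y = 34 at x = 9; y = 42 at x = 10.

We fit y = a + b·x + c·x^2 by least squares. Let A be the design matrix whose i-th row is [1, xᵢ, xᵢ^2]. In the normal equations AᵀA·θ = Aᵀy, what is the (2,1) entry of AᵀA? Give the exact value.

Row 2 ↔ basis x, column 1 ↔ basis 1, so (AᵀA)_{2,1} = Σᵢ x = (-2)·(1) + (4)·(1) + (5)·(1) + (9)·(1) + (10)·(1) = 26.

26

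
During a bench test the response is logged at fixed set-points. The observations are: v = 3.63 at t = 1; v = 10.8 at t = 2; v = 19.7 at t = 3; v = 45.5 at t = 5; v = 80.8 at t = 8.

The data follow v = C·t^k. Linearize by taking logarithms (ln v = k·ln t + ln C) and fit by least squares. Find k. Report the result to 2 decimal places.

Linearized form: ln v = k·ln t + ln C. From the 5 transformed points,
Σln t = 5.4806, Σ(ln t)² = 8.6018, Σln v = 14.8591, Σln t·ln v = 20.2012.
Normal system: [[8.6018, 5.4806]; [5.4806, 5]]·[k, ln C]ᵀ = [20.2012, 14.8591]ᵀ.
Solving (det = 12.9714): k = 1.50858, ln C = 1.31822.

k = 1.51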